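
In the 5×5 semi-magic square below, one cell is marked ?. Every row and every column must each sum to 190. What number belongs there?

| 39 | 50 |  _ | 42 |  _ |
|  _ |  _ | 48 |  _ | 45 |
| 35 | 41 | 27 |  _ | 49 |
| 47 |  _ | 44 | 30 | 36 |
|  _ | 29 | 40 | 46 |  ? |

32

From row 3, 190 − (35 + 41 + 27 + 49) gives (3,4) = 38.
Row 4: 47 + 44 + 30 + 36 + ? = 190, so (4,2) = 33.
Column 2 must total 190; the given cells sum to 153, so (2,2) = 37.
From column 3, 190 − (48 + 27 + 44 + 40) gives (1,3) = 31.
The remaining cell in column 4 is (2,4) = 190 − 156 = 34.
Using row 1: 39 + 50 + 31 + 42 + ? → (1,5) = 190 − 162 = 28.
Row 2: 37 + 48 + 34 + 45 + ? = 190, so (2,1) = 26.
Using column 1: 39 + 26 + 35 + 47 + ? → (5,1) = 190 − 147 = 43.
Using column 5: 28 + 45 + 49 + 36 + ? → (5,5) = 190 − 158 = 32.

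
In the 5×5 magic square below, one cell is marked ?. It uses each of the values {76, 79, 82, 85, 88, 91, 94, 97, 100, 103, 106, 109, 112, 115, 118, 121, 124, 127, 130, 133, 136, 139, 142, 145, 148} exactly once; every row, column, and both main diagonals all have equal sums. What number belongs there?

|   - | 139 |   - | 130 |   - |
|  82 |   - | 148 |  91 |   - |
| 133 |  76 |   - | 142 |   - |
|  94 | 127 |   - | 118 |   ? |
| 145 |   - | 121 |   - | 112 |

136

The 25 entries sum to 2800, so each line sums to 2800/5 = 560.
Using column 1: 82 + 133 + 94 + 145 + ? → (1,1) = 560 − 454 = 106.
Column 4 needs 560; the known cells sum to 481, so (5,4) = 79.
From row 5, 560 − (145 + 121 + 79 + 112) gives (5,2) = 103.
Column 2 needs 560; the known cells sum to 445, so (2,2) = 115.
Main diagonal: 106 + 115 + 118 + 112 + ? = 560, so (3,3) = 109.
From anti-diagonal, 560 − (91 + 109 + 127 + 145) gives (1,5) = 88.
Row 1 must total 560; the given cells sum to 463, so (1,3) = 97.
Using row 2: 82 + 115 + 148 + 91 + ? → (2,5) = 560 − 436 = 124.
Row 3 must total 560; the given cells sum to 460, so (3,5) = 100.
Column 3 must total 560; the given cells sum to 475, so (4,3) = 85.
Using column 5: 88 + 124 + 100 + 112 + ? → (4,5) = 560 − 424 = 136.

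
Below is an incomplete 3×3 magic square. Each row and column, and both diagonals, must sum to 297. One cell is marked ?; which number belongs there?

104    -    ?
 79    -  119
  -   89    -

84

The remaining cell in row 2 is (2,2) = 297 − 198 = 99.
The remaining cell in column 1 is (3,1) = 297 − 183 = 114.
Column 2: 99 + 89 + ? = 297, so (1,2) = 109.
Main diagonal needs 297; the known cells sum to 203, so (3,3) = 94.
Anti-diagonal: 99 + 114 + ? = 297, so (1,3) = 84.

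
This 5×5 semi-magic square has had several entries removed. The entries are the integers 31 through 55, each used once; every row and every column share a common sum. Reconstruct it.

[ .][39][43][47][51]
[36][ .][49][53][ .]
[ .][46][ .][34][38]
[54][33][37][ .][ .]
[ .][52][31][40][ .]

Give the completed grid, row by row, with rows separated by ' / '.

The entries are 31 through 55, which sum to 1075, so each line sums to 1075/5 = 215.
Row 1 must total 215; the given cells sum to 180, so (1,1) = 35.
Column 2 needs 215; the known cells sum to 170, so (2,2) = 45.
Column 3: 43 + 49 + 37 + 31 + ? = 215, so (3,3) = 55.
Using column 4: 47 + 53 + 34 + 40 + ? → (4,4) = 215 − 174 = 41.
Using row 2: 36 + 45 + 49 + 53 + ? → (2,5) = 215 − 183 = 32.
Row 3 must total 215; the given cells sum to 173, so (3,1) = 42.
Row 4 needs 215; the known cells sum to 165, so (4,5) = 50.
Column 1 must total 215; the given cells sum to 167, so (5,1) = 48.
Using column 5: 51 + 32 + 38 + 50 + ? → (5,5) = 215 − 171 = 44.

35 39 43 47 51 / 36 45 49 53 32 / 42 46 55 34 38 / 54 33 37 41 50 / 48 52 31 40 44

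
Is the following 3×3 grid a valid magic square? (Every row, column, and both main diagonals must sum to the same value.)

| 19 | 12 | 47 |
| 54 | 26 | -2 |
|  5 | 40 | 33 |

Yes

Row 1: 19 + 12 + 47 = 78.
Row 2: 54 + 26 + (-2) = 78.
Row 3: 5 + 40 + 33 = 78.
Column 1: 19 + 54 + 5 = 78.
Column 2: 12 + 26 + 40 = 78.
Column 3: 47 + (-2) + 33 = 78.
Main diagonal: 19 + 26 + 33 = 78.
Anti-diagonal: 47 + 26 + 5 = 78.
All lines sum to 78.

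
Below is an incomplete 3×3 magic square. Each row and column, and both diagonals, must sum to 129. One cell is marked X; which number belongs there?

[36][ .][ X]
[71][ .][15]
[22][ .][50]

64

Row 2 must total 129; the given cells sum to 86, so (2,2) = 43.
Row 3 must total 129; the given cells sum to 72, so (3,2) = 57.
Column 2 must total 129; the given cells sum to 100, so (1,2) = 29.
Column 3 needs 129; the known cells sum to 65, so (1,3) = 64.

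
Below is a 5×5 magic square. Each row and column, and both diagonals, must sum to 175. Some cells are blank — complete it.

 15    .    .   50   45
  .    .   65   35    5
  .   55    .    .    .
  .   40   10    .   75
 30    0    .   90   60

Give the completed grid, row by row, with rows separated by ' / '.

Row 5 needs 175; the known cells sum to 180, so (5,3) = -5.
From column 5, 175 − (45 + 5 + 75 + 60) gives (3,5) = -10.
Anti-diagonal: 45 + 35 + 40 + 30 + ? = 175, so (3,3) = 25.
Column 3 needs 175; the known cells sum to 95, so (1,3) = 80.
The remaining cell in row 1 is (1,2) = 175 − 190 = -15.
Column 2: -15 + 55 + 40 + 0 + ? = 175, so (2,2) = 95.
Using main diagonal: 15 + 95 + 25 + 60 + ? → (4,4) = 175 − 195 = -20.
From row 2, 175 − (95 + 65 + 35 + 5) gives (2,1) = -25.
Row 4: 40 + 10 + (-20) + 75 + ? = 175, so (4,1) = 70.
Column 1: 15 + (-25) + 70 + 30 + ? = 175, so (3,1) = 85.
Column 4 needs 175; the known cells sum to 155, so (3,4) = 20.

15 -15 80 50 45 / -25 95 65 35 5 / 85 55 25 20 -10 / 70 40 10 -20 75 / 30 0 -5 90 60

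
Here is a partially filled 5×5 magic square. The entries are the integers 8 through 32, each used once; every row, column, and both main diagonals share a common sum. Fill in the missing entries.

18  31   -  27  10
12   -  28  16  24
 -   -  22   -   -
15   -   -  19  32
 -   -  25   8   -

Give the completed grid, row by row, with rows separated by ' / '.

18 31 14 27 10 / 12 20 28 16 24 / 26 9 22 30 13 / 15 23 11 19 32 / 29 17 25 8 21

The entries are 8 through 32, which sum to 500, so each line sums to 500/5 = 100.
Row 1 needs 100; the known cells sum to 86, so (1,3) = 14.
Using row 2: 12 + 28 + 16 + 24 + ? → (2,2) = 100 − 80 = 20.
From column 3, 100 − (14 + 28 + 22 + 25) gives (4,3) = 11.
Column 4 must total 100; the given cells sum to 70, so (3,4) = 30.
From main diagonal, 100 − (18 + 20 + 22 + 19) gives (5,5) = 21.
Row 4 needs 100; the known cells sum to 77, so (4,2) = 23.
Column 5 needs 100; the known cells sum to 87, so (3,5) = 13.
From anti-diagonal, 100 − (10 + 16 + 22 + 23) gives (5,1) = 29.
Row 5 must total 100; the given cells sum to 83, so (5,2) = 17.
The remaining cell in column 1 is (3,1) = 100 − 74 = 26.
Column 2 needs 100; the known cells sum to 91, so (3,2) = 9.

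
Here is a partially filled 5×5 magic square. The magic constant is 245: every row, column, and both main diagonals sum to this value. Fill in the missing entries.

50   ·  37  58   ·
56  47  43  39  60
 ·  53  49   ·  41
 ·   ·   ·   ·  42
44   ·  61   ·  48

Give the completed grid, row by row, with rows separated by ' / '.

Column 3: 37 + 43 + 49 + 61 + ? = 245, so (4,3) = 55.
Column 5 needs 245; the known cells sum to 191, so (1,5) = 54.
Main diagonal must total 245; the given cells sum to 194, so (4,4) = 51.
Anti-diagonal needs 245; the known cells sum to 186, so (4,2) = 59.
Row 1 needs 245; the known cells sum to 199, so (1,2) = 46.
Row 4: 59 + 55 + 51 + 42 + ? = 245, so (4,1) = 38.
Column 1: 50 + 56 + 38 + 44 + ? = 245, so (3,1) = 57.
The remaining cell in column 2 is (5,2) = 245 − 205 = 40.
Using row 3: 57 + 53 + 49 + 41 + ? → (3,4) = 245 − 200 = 45.
The remaining cell in row 5 is (5,4) = 245 − 193 = 52.

50 46 37 58 54 / 56 47 43 39 60 / 57 53 49 45 41 / 38 59 55 51 42 / 44 40 61 52 48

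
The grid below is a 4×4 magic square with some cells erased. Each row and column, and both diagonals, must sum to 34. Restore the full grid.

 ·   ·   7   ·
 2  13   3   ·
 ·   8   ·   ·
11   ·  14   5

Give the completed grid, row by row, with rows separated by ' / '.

6 9 7 12 / 2 13 3 16 / 15 8 10 1 / 11 4 14 5

The remaining cell in row 2 is (2,4) = 34 − 18 = 16.
From row 4, 34 − (11 + 14 + 5) gives (4,2) = 4.
The remaining cell in column 2 is (1,2) = 34 − 25 = 9.
Column 3 must total 34; the given cells sum to 24, so (3,3) = 10.
Using main diagonal: 13 + 10 + 5 + ? → (1,1) = 34 − 28 = 6.
Anti-diagonal needs 34; the known cells sum to 22, so (1,4) = 12.
From column 1, 34 − (6 + 2 + 11) gives (3,1) = 15.
Column 4 needs 34; the known cells sum to 33, so (3,4) = 1.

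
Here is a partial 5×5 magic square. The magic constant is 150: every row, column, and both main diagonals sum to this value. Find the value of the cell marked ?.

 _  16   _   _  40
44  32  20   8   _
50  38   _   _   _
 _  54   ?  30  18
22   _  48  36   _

From row 2, 150 − (44 + 32 + 20 + 8) gives (2,5) = 46.
Column 2: 16 + 32 + 38 + 54 + ? = 150, so (5,2) = 10.
The remaining cell in anti-diagonal is (3,3) = 150 − 124 = 26.
From row 5, 150 − (22 + 10 + 48 + 36) gives (5,5) = 34.
Column 5 needs 150; the known cells sum to 138, so (3,5) = 12.
Main diagonal: 32 + 26 + 30 + 34 + ? = 150, so (1,1) = 28.
Row 3 must total 150; the given cells sum to 126, so (3,4) = 24.
Column 1 needs 150; the known cells sum to 144, so (4,1) = 6.
Column 4 must total 150; the given cells sum to 98, so (1,4) = 52.
The remaining cell in row 1 is (1,3) = 150 − 136 = 14.
Using row 4: 6 + 54 + 30 + 18 + ? → (4,3) = 150 − 108 = 42.

42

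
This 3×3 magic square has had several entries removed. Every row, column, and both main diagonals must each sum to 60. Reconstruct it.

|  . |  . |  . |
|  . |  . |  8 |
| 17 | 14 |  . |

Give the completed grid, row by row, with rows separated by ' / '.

Row 3 needs 60; the known cells sum to 31, so (3,3) = 29.
From column 3, 60 − (8 + 29) gives (1,3) = 23.
Anti-diagonal: 23 + 17 + ? = 60, so (2,2) = 20.
Using row 2: 20 + 8 + ? → (2,1) = 60 − 28 = 32.
Using column 1: 32 + 17 + ? → (1,1) = 60 − 49 = 11.
The remaining cell in column 2 is (1,2) = 60 − 34 = 26.

11 26 23 / 32 20 8 / 17 14 29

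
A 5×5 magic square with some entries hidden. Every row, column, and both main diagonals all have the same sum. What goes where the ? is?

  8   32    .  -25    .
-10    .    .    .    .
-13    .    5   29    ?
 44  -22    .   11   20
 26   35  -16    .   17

38

Column 1 is complete and sums to 55; that is the magic constant.
From row 4, 55 − (44 + (-22) + 11 + 20) gives (4,3) = 2.
Row 5: 26 + 35 + (-16) + 17 + ? = 55, so (5,4) = -7.
Column 4: -25 + 29 + 11 + (-7) + ? = 55, so (2,4) = 47.
Main diagonal needs 55; the known cells sum to 41, so (2,2) = 14.
Anti-diagonal: 47 + 5 + (-22) + 26 + ? = 55, so (1,5) = -1.
From row 1, 55 − (8 + 32 + (-25) + (-1)) gives (1,3) = 41.
The remaining cell in column 2 is (3,2) = 55 − 59 = -4.
Column 3 must total 55; the given cells sum to 32, so (2,3) = 23.
Row 2: -10 + 14 + 23 + 47 + ? = 55, so (2,5) = -19.
Using row 3: -13 + (-4) + 5 + 29 + ? → (3,5) = 55 − 17 = 38.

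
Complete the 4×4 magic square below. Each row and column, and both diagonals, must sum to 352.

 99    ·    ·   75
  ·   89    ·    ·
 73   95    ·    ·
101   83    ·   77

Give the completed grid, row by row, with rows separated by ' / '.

Using row 4: 101 + 83 + 77 + ? → (4,3) = 352 − 261 = 91.
Column 1 needs 352; the known cells sum to 273, so (2,1) = 79.
Column 2: 89 + 95 + 83 + ? = 352, so (1,2) = 85.
Main diagonal must total 352; the given cells sum to 265, so (3,3) = 87.
Anti-diagonal needs 352; the known cells sum to 271, so (2,3) = 81.
Row 1 must total 352; the given cells sum to 259, so (1,3) = 93.
Row 2 must total 352; the given cells sum to 249, so (2,4) = 103.
Row 3 must total 352; the given cells sum to 255, so (3,4) = 97.

99 85 93 75 / 79 89 81 103 / 73 95 87 97 / 101 83 91 77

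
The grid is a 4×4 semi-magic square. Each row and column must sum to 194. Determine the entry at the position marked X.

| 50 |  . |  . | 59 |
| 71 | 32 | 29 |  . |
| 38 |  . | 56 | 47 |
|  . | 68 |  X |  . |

65

From row 2, 194 − (71 + 32 + 29) gives (2,4) = 62.
The remaining cell in row 3 is (3,2) = 194 − 141 = 53.
The remaining cell in column 1 is (4,1) = 194 − 159 = 35.
From column 2, 194 − (32 + 53 + 68) gives (1,2) = 41.
From column 4, 194 − (59 + 62 + 47) gives (4,4) = 26.
Row 1 needs 194; the known cells sum to 150, so (1,3) = 44.
From row 4, 194 − (35 + 68 + 26) gives (4,3) = 65.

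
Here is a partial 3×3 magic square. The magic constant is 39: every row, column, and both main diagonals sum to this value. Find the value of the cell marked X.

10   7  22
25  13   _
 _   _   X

From row 2, 39 − (25 + 13) gives (2,3) = 1.
Using column 1: 10 + 25 + ? → (3,1) = 39 − 35 = 4.
The remaining cell in column 2 is (3,2) = 39 − 20 = 19.
Column 3 needs 39; the known cells sum to 23, so (3,3) = 16.

16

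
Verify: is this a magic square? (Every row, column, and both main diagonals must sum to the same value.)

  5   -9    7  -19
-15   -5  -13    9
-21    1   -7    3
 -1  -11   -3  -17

Row 1: 5 + (-9) + 7 + (-19) = -16.
Row 2: -15 + (-5) + (-13) + 9 = -24.
Row 3: -21 + 1 + (-7) + 3 = -24.
Row 4: -1 + (-11) + (-3) + (-17) = -32.
Column 1: 5 + (-15) + (-21) + (-1) = -32.
Column 2: -9 + (-5) + 1 + (-11) = -24.
Column 3: 7 + (-13) + (-7) + (-3) = -16.
Column 4: -19 + 9 + 3 + (-17) = -24.
Main diagonal: 5 + (-5) + (-7) + (-17) = -24.
Anti-diagonal: -19 + (-13) + 1 + (-1) = -32.

No — column 3 sums to -16 but main diagonal sums to -24.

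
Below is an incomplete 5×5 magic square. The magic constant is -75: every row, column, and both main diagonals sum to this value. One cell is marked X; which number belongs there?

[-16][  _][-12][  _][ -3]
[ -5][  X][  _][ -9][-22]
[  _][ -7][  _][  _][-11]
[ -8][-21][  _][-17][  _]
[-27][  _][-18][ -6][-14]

-13

Using row 5: -27 + (-18) + (-6) + (-14) + ? → (5,2) = -75 − (-65) = -10.
From column 1, -75 − (-16 + (-5) + (-8) + (-27)) gives (3,1) = -19.
Using column 5: -3 + (-22) + (-11) + (-14) + ? → (4,5) = -75 − (-50) = -25.
The remaining cell in anti-diagonal is (3,3) = -75 − (-60) = -15.
Row 3: -19 + (-7) + (-15) + (-11) + ? = -75, so (3,4) = -23.
Using row 4: -8 + (-21) + (-17) + (-25) + ? → (4,3) = -75 − (-71) = -4.
Column 3 needs -75; the known cells sum to -49, so (2,3) = -26.
Using column 4: -9 + (-23) + (-17) + (-6) + ? → (1,4) = -75 − (-55) = -20.
The remaining cell in main diagonal is (2,2) = -75 − (-62) = -13.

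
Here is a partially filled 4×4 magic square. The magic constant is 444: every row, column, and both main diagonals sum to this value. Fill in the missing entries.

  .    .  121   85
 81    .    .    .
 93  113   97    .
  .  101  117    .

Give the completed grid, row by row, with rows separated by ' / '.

Row 3 needs 444; the known cells sum to 303, so (3,4) = 141.
Using column 3: 121 + 97 + 117 + ? → (2,3) = 444 − 335 = 109.
Anti-diagonal: 85 + 109 + 113 + ? = 444, so (4,1) = 137.
Row 4: 137 + 101 + 117 + ? = 444, so (4,4) = 89.
The remaining cell in column 1 is (1,1) = 444 − 311 = 133.
The remaining cell in column 4 is (2,4) = 444 − 315 = 129.
Using main diagonal: 133 + 97 + 89 + ? → (2,2) = 444 − 319 = 125.
Row 1 needs 444; the known cells sum to 339, so (1,2) = 105.

133 105 121 85 / 81 125 109 129 / 93 113 97 141 / 137 101 117 89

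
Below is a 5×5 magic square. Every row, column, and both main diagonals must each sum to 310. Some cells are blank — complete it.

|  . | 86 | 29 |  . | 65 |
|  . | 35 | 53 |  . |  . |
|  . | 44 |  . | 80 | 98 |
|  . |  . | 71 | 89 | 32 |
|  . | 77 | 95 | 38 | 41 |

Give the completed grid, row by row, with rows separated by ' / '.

83 86 29 47 65 / 92 35 53 56 74 / 26 44 62 80 98 / 50 68 71 89 32 / 59 77 95 38 41

Using row 5: 77 + 95 + 38 + 41 + ? → (5,1) = 310 − 251 = 59.
The remaining cell in column 2 is (4,2) = 310 − 242 = 68.
The remaining cell in column 3 is (3,3) = 310 − 248 = 62.
From column 5, 310 − (65 + 98 + 32 + 41) gives (2,5) = 74.
Main diagonal needs 310; the known cells sum to 227, so (1,1) = 83.
Anti-diagonal needs 310; the known cells sum to 254, so (2,4) = 56.
Row 1 needs 310; the known cells sum to 263, so (1,4) = 47.
Using row 2: 35 + 53 + 56 + 74 + ? → (2,1) = 310 − 218 = 92.
Row 3: 44 + 62 + 80 + 98 + ? = 310, so (3,1) = 26.
The remaining cell in row 4 is (4,1) = 310 − 260 = 50.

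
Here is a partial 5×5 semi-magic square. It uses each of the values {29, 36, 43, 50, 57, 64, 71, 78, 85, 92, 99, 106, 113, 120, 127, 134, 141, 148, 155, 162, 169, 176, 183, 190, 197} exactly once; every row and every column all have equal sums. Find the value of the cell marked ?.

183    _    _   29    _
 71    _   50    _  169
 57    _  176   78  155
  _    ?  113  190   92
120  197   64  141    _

36

The 25 entries sum to 2825, so each line sums to 2825/5 = 565.
Row 3 needs 565; the known cells sum to 466, so (3,2) = 99.
Using row 5: 120 + 197 + 64 + 141 + ? → (5,5) = 565 − 522 = 43.
The remaining cell in column 1 is (4,1) = 565 − 431 = 134.
Column 3 needs 565; the known cells sum to 403, so (1,3) = 162.
From column 4, 565 − (29 + 78 + 190 + 141) gives (2,4) = 127.
Column 5 needs 565; the known cells sum to 459, so (1,5) = 106.
Row 1 needs 565; the known cells sum to 480, so (1,2) = 85.
Using row 2: 71 + 50 + 127 + 169 + ? → (2,2) = 565 − 417 = 148.
Using row 4: 134 + 113 + 190 + 92 + ? → (4,2) = 565 − 529 = 36.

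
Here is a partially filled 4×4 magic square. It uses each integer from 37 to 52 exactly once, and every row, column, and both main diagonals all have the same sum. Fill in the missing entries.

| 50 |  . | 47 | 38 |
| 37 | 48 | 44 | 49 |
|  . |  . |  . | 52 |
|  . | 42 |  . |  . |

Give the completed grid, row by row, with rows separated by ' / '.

50 43 47 38 / 37 48 44 49 / 40 45 41 52 / 51 42 46 39

The entries are 37 through 52, which sum to 712, so each line sums to 712/4 = 178.
Using row 1: 50 + 47 + 38 + ? → (1,2) = 178 − 135 = 43.
The remaining cell in column 2 is (3,2) = 178 − 133 = 45.
From column 4, 178 − (38 + 49 + 52) gives (4,4) = 39.
From main diagonal, 178 − (50 + 48 + 39) gives (3,3) = 41.
Using anti-diagonal: 38 + 44 + 45 + ? → (4,1) = 178 − 127 = 51.
Using row 3: 45 + 41 + 52 + ? → (3,1) = 178 − 138 = 40.
Row 4 must total 178; the given cells sum to 132, so (4,3) = 46.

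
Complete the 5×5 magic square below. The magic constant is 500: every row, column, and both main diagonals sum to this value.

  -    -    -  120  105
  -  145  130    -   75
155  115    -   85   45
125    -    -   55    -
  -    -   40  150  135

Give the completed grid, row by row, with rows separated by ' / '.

Row 3: 155 + 115 + 85 + 45 + ? = 500, so (3,3) = 100.
From column 4, 500 − (120 + 85 + 55 + 150) gives (2,4) = 90.
The remaining cell in column 5 is (4,5) = 500 − 360 = 140.
Main diagonal must total 500; the given cells sum to 435, so (1,1) = 65.
Row 2 must total 500; the given cells sum to 440, so (2,1) = 60.
From column 1, 500 − (65 + 60 + 155 + 125) gives (5,1) = 95.
Anti-diagonal must total 500; the given cells sum to 390, so (4,2) = 110.
The remaining cell in row 4 is (4,3) = 500 − 430 = 70.
Row 5 must total 500; the given cells sum to 420, so (5,2) = 80.
Column 2: 145 + 115 + 110 + 80 + ? = 500, so (1,2) = 50.
Column 3 needs 500; the known cells sum to 340, so (1,3) = 160.

65 50 160 120 105 / 60 145 130 90 75 / 155 115 100 85 45 / 125 110 70 55 140 / 95 80 40 150 135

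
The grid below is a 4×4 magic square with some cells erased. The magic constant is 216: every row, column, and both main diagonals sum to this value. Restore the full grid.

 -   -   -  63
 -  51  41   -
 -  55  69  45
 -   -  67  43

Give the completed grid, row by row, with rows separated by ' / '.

53 61 39 63 / 59 51 41 65 / 47 55 69 45 / 57 49 67 43

Row 3: 55 + 69 + 45 + ? = 216, so (3,1) = 47.
Using column 3: 41 + 69 + 67 + ? → (1,3) = 216 − 177 = 39.
Column 4 must total 216; the given cells sum to 151, so (2,4) = 65.
Using main diagonal: 51 + 69 + 43 + ? → (1,1) = 216 − 163 = 53.
The remaining cell in anti-diagonal is (4,1) = 216 − 159 = 57.
The remaining cell in row 1 is (1,2) = 216 − 155 = 61.
Row 2 must total 216; the given cells sum to 157, so (2,1) = 59.
Using row 4: 57 + 67 + 43 + ? → (4,2) = 216 − 167 = 49.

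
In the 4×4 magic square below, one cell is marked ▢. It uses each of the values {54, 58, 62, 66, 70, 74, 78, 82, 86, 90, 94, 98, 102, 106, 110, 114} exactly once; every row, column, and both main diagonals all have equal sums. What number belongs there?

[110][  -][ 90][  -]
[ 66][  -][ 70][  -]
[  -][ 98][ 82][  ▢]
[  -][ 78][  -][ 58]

102

The 16 entries sum to 1344, so each line sums to 1344/4 = 336.
The remaining cell in column 3 is (4,3) = 336 − 242 = 94.
Main diagonal must total 336; the given cells sum to 250, so (2,2) = 86.
Row 2 must total 336; the given cells sum to 222, so (2,4) = 114.
The remaining cell in row 4 is (4,1) = 336 − 230 = 106.
Column 1 must total 336; the given cells sum to 282, so (3,1) = 54.
The remaining cell in column 2 is (1,2) = 336 − 262 = 74.
The remaining cell in anti-diagonal is (1,4) = 336 − 274 = 62.
From row 3, 336 − (54 + 98 + 82) gives (3,4) = 102.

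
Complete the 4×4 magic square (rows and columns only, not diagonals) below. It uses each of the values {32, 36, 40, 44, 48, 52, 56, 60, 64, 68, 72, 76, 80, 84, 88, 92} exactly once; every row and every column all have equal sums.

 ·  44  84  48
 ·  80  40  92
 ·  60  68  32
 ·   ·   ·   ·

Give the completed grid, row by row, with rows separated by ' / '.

72 44 84 48 / 36 80 40 92 / 88 60 68 32 / 52 64 56 76

The 16 entries sum to 992, so each line sums to 992/4 = 248.
Row 1: 44 + 84 + 48 + ? = 248, so (1,1) = 72.
Row 2: 80 + 40 + 92 + ? = 248, so (2,1) = 36.
Using row 3: 60 + 68 + 32 + ? → (3,1) = 248 − 160 = 88.
Column 1 must total 248; the given cells sum to 196, so (4,1) = 52.
Column 2 must total 248; the given cells sum to 184, so (4,2) = 64.
Column 3: 84 + 40 + 68 + ? = 248, so (4,3) = 56.
Column 4 must total 248; the given cells sum to 172, so (4,4) = 76.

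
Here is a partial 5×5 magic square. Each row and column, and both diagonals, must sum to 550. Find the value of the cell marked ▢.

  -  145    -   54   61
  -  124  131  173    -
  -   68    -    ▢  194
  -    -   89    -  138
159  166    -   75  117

Row 5 must total 550; the given cells sum to 517, so (5,3) = 33.
From column 2, 550 − (145 + 124 + 68 + 166) gives (4,2) = 47.
Column 5: 61 + 194 + 138 + 117 + ? = 550, so (2,5) = 40.
Anti-diagonal must total 550; the given cells sum to 440, so (3,3) = 110.
The remaining cell in row 2 is (2,1) = 550 − 468 = 82.
The remaining cell in column 3 is (1,3) = 550 − 363 = 187.
From row 1, 550 − (145 + 187 + 54 + 61) gives (1,1) = 103.
Using main diagonal: 103 + 124 + 110 + 117 + ? → (4,4) = 550 − 454 = 96.
Row 4: 47 + 89 + 96 + 138 + ? = 550, so (4,1) = 180.
Using column 1: 103 + 82 + 180 + 159 + ? → (3,1) = 550 − 524 = 26.
Column 4: 54 + 173 + 96 + 75 + ? = 550, so (3,4) = 152.

152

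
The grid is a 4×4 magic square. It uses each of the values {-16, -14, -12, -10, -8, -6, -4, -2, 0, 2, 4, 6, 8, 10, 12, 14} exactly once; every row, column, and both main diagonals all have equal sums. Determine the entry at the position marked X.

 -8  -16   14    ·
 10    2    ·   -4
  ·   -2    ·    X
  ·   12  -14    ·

The 16 entries sum to -16, so each line sums to -16/4 = -4.
The remaining cell in row 1 is (1,4) = -4 − (-10) = 6.
Row 2 needs -4; the known cells sum to 8, so (2,3) = -12.
Using column 3: 14 + (-12) + (-14) + ? → (3,3) = -4 − (-12) = 8.
From main diagonal, -4 − (-8 + 2 + 8) gives (4,4) = -6.
Anti-diagonal must total -4; the given cells sum to -8, so (4,1) = 4.
Using column 1: -8 + 10 + 4 + ? → (3,1) = -4 − 6 = -10.
Column 4 needs -4; the known cells sum to -4, so (3,4) = 0.

0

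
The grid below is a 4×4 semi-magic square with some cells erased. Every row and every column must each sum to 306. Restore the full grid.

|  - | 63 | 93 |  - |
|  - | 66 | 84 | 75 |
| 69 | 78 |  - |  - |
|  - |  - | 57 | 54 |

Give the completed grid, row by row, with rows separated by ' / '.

The remaining cell in row 2 is (2,1) = 306 − 225 = 81.
Column 2 must total 306; the given cells sum to 207, so (4,2) = 99.
From column 3, 306 − (93 + 84 + 57) gives (3,3) = 72.
Row 3 must total 306; the given cells sum to 219, so (3,4) = 87.
Row 4: 99 + 57 + 54 + ? = 306, so (4,1) = 96.
Column 1 needs 306; the known cells sum to 246, so (1,1) = 60.
From column 4, 306 − (75 + 87 + 54) gives (1,4) = 90.

60 63 93 90 / 81 66 84 75 / 69 78 72 87 / 96 99 57 54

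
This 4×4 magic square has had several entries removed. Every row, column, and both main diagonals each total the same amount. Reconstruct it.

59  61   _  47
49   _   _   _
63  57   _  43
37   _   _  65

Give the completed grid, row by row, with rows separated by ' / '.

59 61 41 47 / 49 39 67 53 / 63 57 45 43 / 37 51 55 65

Column 1 is already complete: 59 + 49 + 63 + 37 = 208, so that is the magic constant.
Row 1 needs 208; the known cells sum to 167, so (1,3) = 41.
Row 3 needs 208; the known cells sum to 163, so (3,3) = 45.
Column 4 must total 208; the given cells sum to 155, so (2,4) = 53.
From main diagonal, 208 − (59 + 45 + 65) gives (2,2) = 39.
Using anti-diagonal: 47 + 57 + 37 + ? → (2,3) = 208 − 141 = 67.
The remaining cell in column 2 is (4,2) = 208 − 157 = 51.
Column 3: 41 + 67 + 45 + ? = 208, so (4,3) = 55.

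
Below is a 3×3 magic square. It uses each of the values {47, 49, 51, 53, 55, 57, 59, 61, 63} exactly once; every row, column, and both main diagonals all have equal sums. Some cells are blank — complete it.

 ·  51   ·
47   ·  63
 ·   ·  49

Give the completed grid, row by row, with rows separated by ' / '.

61 51 53 / 47 55 63 / 57 59 49

The 9 entries sum to 495, so each line sums to 495/3 = 165.
Row 2: 47 + 63 + ? = 165, so (2,2) = 55.
The remaining cell in column 2 is (3,2) = 165 − 106 = 59.
From column 3, 165 − (63 + 49) gives (1,3) = 53.
Using main diagonal: 55 + 49 + ? → (1,1) = 165 − 104 = 61.
Anti-diagonal: 53 + 55 + ? = 165, so (3,1) = 57.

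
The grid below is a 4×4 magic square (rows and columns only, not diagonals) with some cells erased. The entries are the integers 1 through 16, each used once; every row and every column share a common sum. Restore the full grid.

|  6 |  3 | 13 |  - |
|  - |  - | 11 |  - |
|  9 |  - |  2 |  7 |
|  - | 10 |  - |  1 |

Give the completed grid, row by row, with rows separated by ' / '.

The entries are 1 through 16, which sum to 136, so each line sums to 136/4 = 34.
From row 1, 34 − (6 + 3 + 13) gives (1,4) = 12.
Row 3: 9 + 2 + 7 + ? = 34, so (3,2) = 16.
From column 2, 34 − (3 + 16 + 10) gives (2,2) = 5.
Column 3 needs 34; the known cells sum to 26, so (4,3) = 8.
From column 4, 34 − (12 + 7 + 1) gives (2,4) = 14.
Using row 2: 5 + 11 + 14 + ? → (2,1) = 34 − 30 = 4.
Row 4 must total 34; the given cells sum to 19, so (4,1) = 15.

6 3 13 12 / 4 5 11 14 / 9 16 2 7 / 15 10 8 1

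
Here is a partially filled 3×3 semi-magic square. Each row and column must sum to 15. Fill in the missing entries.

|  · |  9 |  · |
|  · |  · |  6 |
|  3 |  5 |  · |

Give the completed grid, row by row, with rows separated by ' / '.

Row 3 needs 15; the known cells sum to 8, so (3,3) = 7.
Column 2 needs 15; the known cells sum to 14, so (2,2) = 1.
Column 3: 6 + 7 + ? = 15, so (1,3) = 2.
Row 1: 9 + 2 + ? = 15, so (1,1) = 4.
From row 2, 15 − (1 + 6) gives (2,1) = 8.

4 9 2 / 8 1 6 / 3 5 7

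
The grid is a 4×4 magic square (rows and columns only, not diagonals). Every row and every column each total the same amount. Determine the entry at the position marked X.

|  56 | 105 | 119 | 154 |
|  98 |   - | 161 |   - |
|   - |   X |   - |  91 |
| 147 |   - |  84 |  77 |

Row 1 is complete and sums to 434; that is the magic constant.
The remaining cell in row 4 is (4,2) = 434 − 308 = 126.
Column 1 must total 434; the given cells sum to 301, so (3,1) = 133.
Column 3: 119 + 161 + 84 + ? = 434, so (3,3) = 70.
Column 4: 154 + 91 + 77 + ? = 434, so (2,4) = 112.
Row 2: 98 + 161 + 112 + ? = 434, so (2,2) = 63.
Row 3 must total 434; the given cells sum to 294, so (3,2) = 140.

140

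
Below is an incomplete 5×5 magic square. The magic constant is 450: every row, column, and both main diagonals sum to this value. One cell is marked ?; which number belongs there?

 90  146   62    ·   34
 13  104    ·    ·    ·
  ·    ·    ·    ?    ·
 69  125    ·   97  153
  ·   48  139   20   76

Row 1: 90 + 146 + 62 + 34 + ? = 450, so (1,4) = 118.
Row 4 needs 450; the known cells sum to 444, so (4,3) = 6.
From row 5, 450 − (48 + 139 + 20 + 76) gives (5,1) = 167.
Column 1: 90 + 13 + 69 + 167 + ? = 450, so (3,1) = 111.
Column 2 must total 450; the given cells sum to 423, so (3,2) = 27.
Main diagonal must total 450; the given cells sum to 367, so (3,3) = 83.
Anti-diagonal needs 450; the known cells sum to 409, so (2,4) = 41.
Column 3 must total 450; the given cells sum to 290, so (2,3) = 160.
Using column 4: 118 + 41 + 97 + 20 + ? → (3,4) = 450 − 276 = 174.

174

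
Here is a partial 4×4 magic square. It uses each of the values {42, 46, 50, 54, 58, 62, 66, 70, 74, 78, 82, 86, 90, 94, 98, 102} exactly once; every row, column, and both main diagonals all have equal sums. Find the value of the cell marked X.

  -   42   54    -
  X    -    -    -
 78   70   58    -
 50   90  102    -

62

The 16 entries sum to 1152, so each line sums to 1152/4 = 288.
Row 3 needs 288; the known cells sum to 206, so (3,4) = 82.
From row 4, 288 − (50 + 90 + 102) gives (4,4) = 46.
The remaining cell in column 2 is (2,2) = 288 − 202 = 86.
Column 3 must total 288; the given cells sum to 214, so (2,3) = 74.
Main diagonal must total 288; the given cells sum to 190, so (1,1) = 98.
Anti-diagonal: 74 + 70 + 50 + ? = 288, so (1,4) = 94.
Column 1 needs 288; the known cells sum to 226, so (2,1) = 62.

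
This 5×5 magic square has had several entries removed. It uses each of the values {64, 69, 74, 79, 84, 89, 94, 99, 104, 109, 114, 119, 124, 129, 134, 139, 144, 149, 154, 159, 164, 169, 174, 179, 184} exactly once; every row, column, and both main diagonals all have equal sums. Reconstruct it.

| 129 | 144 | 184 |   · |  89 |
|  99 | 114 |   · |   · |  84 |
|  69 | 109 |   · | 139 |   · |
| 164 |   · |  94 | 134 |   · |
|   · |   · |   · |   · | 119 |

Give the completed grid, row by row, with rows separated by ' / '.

The 25 entries sum to 3100, so each line sums to 3100/5 = 620.
The remaining cell in row 1 is (1,4) = 620 − 546 = 74.
Column 1: 129 + 99 + 69 + 164 + ? = 620, so (5,1) = 159.
From main diagonal, 620 − (129 + 114 + 134 + 119) gives (3,3) = 124.
Row 3 must total 620; the given cells sum to 441, so (3,5) = 179.
Column 5: 89 + 84 + 179 + 119 + ? = 620, so (4,5) = 149.
Using row 4: 164 + 94 + 134 + 149 + ? → (4,2) = 620 − 541 = 79.
The remaining cell in column 2 is (5,2) = 620 − 446 = 174.
The remaining cell in anti-diagonal is (2,4) = 620 − 451 = 169.
Row 2 must total 620; the given cells sum to 466, so (2,3) = 154.
Column 3: 184 + 154 + 124 + 94 + ? = 620, so (5,3) = 64.
Column 4: 74 + 169 + 139 + 134 + ? = 620, so (5,4) = 104.

129 144 184 74 89 / 99 114 154 169 84 / 69 109 124 139 179 / 164 79 94 134 149 / 159 174 64 104 119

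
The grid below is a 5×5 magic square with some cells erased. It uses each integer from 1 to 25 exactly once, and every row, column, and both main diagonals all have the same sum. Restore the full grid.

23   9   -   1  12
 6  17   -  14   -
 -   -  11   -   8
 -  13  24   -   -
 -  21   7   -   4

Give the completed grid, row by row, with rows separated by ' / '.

The entries are 1 through 25, which sum to 325, so each line sums to 325/5 = 65.
Using row 1: 23 + 9 + 1 + 12 + ? → (1,3) = 65 − 45 = 20.
Column 2: 9 + 17 + 13 + 21 + ? = 65, so (3,2) = 5.
Column 3 must total 65; the given cells sum to 62, so (2,3) = 3.
From main diagonal, 65 − (23 + 17 + 11 + 4) gives (4,4) = 10.
Anti-diagonal: 12 + 14 + 11 + 13 + ? = 65, so (5,1) = 15.
The remaining cell in row 2 is (2,5) = 65 − 40 = 25.
From row 5, 65 − (15 + 21 + 7 + 4) gives (5,4) = 18.
Column 4 needs 65; the known cells sum to 43, so (3,4) = 22.
From column 5, 65 − (12 + 25 + 8 + 4) gives (4,5) = 16.
Row 3 needs 65; the known cells sum to 46, so (3,1) = 19.
Row 4 must total 65; the given cells sum to 63, so (4,1) = 2.

23 9 20 1 12 / 6 17 3 14 25 / 19 5 11 22 8 / 2 13 24 10 16 / 15 21 7 18 4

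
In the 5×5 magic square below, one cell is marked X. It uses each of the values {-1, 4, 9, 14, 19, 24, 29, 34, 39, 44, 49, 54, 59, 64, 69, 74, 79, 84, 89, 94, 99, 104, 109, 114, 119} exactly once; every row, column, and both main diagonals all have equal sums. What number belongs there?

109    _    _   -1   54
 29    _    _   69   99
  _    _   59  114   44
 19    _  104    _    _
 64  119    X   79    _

24

The 25 entries sum to 1475, so each line sums to 1475/5 = 295.
The remaining cell in column 1 is (3,1) = 295 − 221 = 74.
The remaining cell in column 4 is (4,4) = 295 − 261 = 34.
Using anti-diagonal: 54 + 69 + 59 + 64 + ? → (4,2) = 295 − 246 = 49.
From row 3, 295 − (74 + 59 + 114 + 44) gives (3,2) = 4.
The remaining cell in row 4 is (4,5) = 295 − 206 = 89.
From column 5, 295 − (54 + 99 + 44 + 89) gives (5,5) = 9.
Using main diagonal: 109 + 59 + 34 + 9 + ? → (2,2) = 295 − 211 = 84.
Using row 2: 29 + 84 + 69 + 99 + ? → (2,3) = 295 − 281 = 14.
Row 5 must total 295; the given cells sum to 271, so (5,3) = 24.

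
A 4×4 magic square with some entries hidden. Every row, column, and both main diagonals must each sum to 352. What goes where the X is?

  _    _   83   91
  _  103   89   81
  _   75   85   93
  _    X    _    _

From row 2, 352 − (103 + 89 + 81) gives (2,1) = 79.
Row 3 must total 352; the given cells sum to 253, so (3,1) = 99.
From column 3, 352 − (83 + 89 + 85) gives (4,3) = 95.
From column 4, 352 − (91 + 81 + 93) gives (4,4) = 87.
Main diagonal must total 352; the given cells sum to 275, so (1,1) = 77.
Anti-diagonal must total 352; the given cells sum to 255, so (4,1) = 97.
The remaining cell in row 1 is (1,2) = 352 − 251 = 101.
Row 4: 97 + 95 + 87 + ? = 352, so (4,2) = 73.

73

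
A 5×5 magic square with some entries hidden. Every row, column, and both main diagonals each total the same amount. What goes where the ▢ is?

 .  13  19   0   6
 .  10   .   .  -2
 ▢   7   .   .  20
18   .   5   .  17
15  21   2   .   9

Column 5 is complete and sums to 50; that is the magic constant.
Row 1 needs 50; the known cells sum to 38, so (1,1) = 12.
From row 5, 50 − (15 + 21 + 2 + 9) gives (5,4) = 3.
Using column 2: 13 + 10 + 7 + 21 + ? → (4,2) = 50 − 51 = -1.
Using row 4: 18 + (-1) + 5 + 17 + ? → (4,4) = 50 − 39 = 11.
Main diagonal: 12 + 10 + 11 + 9 + ? = 50, so (3,3) = 8.
Anti-diagonal must total 50; the given cells sum to 28, so (2,4) = 22.
From column 3, 50 − (19 + 8 + 5 + 2) gives (2,3) = 16.
The remaining cell in column 4 is (3,4) = 50 − 36 = 14.
From row 2, 50 − (10 + 16 + 22 + (-2)) gives (2,1) = 4.
Row 3 needs 50; the known cells sum to 49, so (3,1) = 1.

1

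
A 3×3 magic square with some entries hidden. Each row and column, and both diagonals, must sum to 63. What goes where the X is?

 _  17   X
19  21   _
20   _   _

Row 2: 19 + 21 + ? = 63, so (2,3) = 23.
Column 1: 19 + 20 + ? = 63, so (1,1) = 24.
Column 2 needs 63; the known cells sum to 38, so (3,2) = 25.
Main diagonal must total 63; the given cells sum to 45, so (3,3) = 18.
From anti-diagonal, 63 − (21 + 20) gives (1,3) = 22.

22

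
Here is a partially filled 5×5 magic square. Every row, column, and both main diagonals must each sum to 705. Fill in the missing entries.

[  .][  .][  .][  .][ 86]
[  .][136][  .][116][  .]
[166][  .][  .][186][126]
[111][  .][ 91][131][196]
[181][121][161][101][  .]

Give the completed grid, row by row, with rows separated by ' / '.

151 191 106 171 86 / 96 136 201 116 156 / 166 81 146 186 126 / 111 176 91 131 196 / 181 121 161 101 141

Row 4 needs 705; the known cells sum to 529, so (4,2) = 176.
Row 5 needs 705; the known cells sum to 564, so (5,5) = 141.
The remaining cell in column 4 is (1,4) = 705 − 534 = 171.
Column 5 must total 705; the given cells sum to 549, so (2,5) = 156.
The remaining cell in anti-diagonal is (3,3) = 705 − 559 = 146.
Row 3: 166 + 146 + 186 + 126 + ? = 705, so (3,2) = 81.
Column 2 must total 705; the given cells sum to 514, so (1,2) = 191.
Main diagonal: 136 + 146 + 131 + 141 + ? = 705, so (1,1) = 151.
The remaining cell in row 1 is (1,3) = 705 − 599 = 106.
Column 1 needs 705; the known cells sum to 609, so (2,1) = 96.
The remaining cell in column 3 is (2,3) = 705 − 504 = 201.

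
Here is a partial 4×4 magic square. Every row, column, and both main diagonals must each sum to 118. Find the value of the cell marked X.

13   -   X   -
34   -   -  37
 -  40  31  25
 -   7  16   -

Row 3 must total 118; the given cells sum to 96, so (3,1) = 22.
Using column 1: 13 + 34 + 22 + ? → (4,1) = 118 − 69 = 49.
Row 4 must total 118; the given cells sum to 72, so (4,4) = 46.
Column 4 must total 118; the given cells sum to 108, so (1,4) = 10.
Main diagonal: 13 + 31 + 46 + ? = 118, so (2,2) = 28.
Anti-diagonal: 10 + 40 + 49 + ? = 118, so (2,3) = 19.
From column 2, 118 − (28 + 40 + 7) gives (1,2) = 43.
Column 3: 19 + 31 + 16 + ? = 118, so (1,3) = 52.

52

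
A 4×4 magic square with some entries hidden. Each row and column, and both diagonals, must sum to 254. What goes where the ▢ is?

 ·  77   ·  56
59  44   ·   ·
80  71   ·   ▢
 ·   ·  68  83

Using column 2: 77 + 44 + 71 + ? → (4,2) = 254 − 192 = 62.
Row 4 needs 254; the known cells sum to 213, so (4,1) = 41.
Column 1 must total 254; the given cells sum to 180, so (1,1) = 74.
Main diagonal must total 254; the given cells sum to 201, so (3,3) = 53.
The remaining cell in anti-diagonal is (2,3) = 254 − 168 = 86.
Row 1 must total 254; the given cells sum to 207, so (1,3) = 47.
Row 2 must total 254; the given cells sum to 189, so (2,4) = 65.
Row 3 must total 254; the given cells sum to 204, so (3,4) = 50.

50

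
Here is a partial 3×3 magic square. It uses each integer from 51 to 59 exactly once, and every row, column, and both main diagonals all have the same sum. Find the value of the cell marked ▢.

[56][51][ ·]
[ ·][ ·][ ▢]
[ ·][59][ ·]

The entries are 51 through 59, which sum to 495, so each line sums to 495/3 = 165.
Row 1: 56 + 51 + ? = 165, so (1,3) = 58.
Using column 2: 51 + 59 + ? → (2,2) = 165 − 110 = 55.
Main diagonal must total 165; the given cells sum to 111, so (3,3) = 54.
Using anti-diagonal: 58 + 55 + ? → (3,1) = 165 − 113 = 52.
Using column 1: 56 + 52 + ? → (2,1) = 165 − 108 = 57.
Column 3 must total 165; the given cells sum to 112, so (2,3) = 53.

53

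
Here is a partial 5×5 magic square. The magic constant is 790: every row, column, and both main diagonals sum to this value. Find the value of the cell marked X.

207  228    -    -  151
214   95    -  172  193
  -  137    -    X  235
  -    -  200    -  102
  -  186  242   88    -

179

From row 2, 790 − (214 + 95 + 172 + 193) gives (2,3) = 116.
Using column 2: 228 + 95 + 137 + 186 + ? → (4,2) = 790 − 646 = 144.
Column 5 needs 790; the known cells sum to 681, so (5,5) = 109.
From row 5, 790 − (186 + 242 + 88 + 109) gives (5,1) = 165.
Anti-diagonal: 151 + 172 + 144 + 165 + ? = 790, so (3,3) = 158.
Column 3 needs 790; the known cells sum to 716, so (1,3) = 74.
Using main diagonal: 207 + 95 + 158 + 109 + ? → (4,4) = 790 − 569 = 221.
Row 1 needs 790; the known cells sum to 660, so (1,4) = 130.
Using row 4: 144 + 200 + 221 + 102 + ? → (4,1) = 790 − 667 = 123.
Using column 1: 207 + 214 + 123 + 165 + ? → (3,1) = 790 − 709 = 81.
Column 4 must total 790; the given cells sum to 611, so (3,4) = 179.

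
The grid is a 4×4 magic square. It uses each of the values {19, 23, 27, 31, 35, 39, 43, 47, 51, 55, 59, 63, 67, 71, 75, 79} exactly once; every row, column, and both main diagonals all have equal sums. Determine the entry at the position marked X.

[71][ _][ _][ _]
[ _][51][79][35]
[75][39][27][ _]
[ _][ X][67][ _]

The 16 entries sum to 784, so each line sums to 784/4 = 196.
Row 2 must total 196; the given cells sum to 165, so (2,1) = 31.
From row 3, 196 − (75 + 39 + 27) gives (3,4) = 55.
Column 1 needs 196; the known cells sum to 177, so (4,1) = 19.
The remaining cell in column 3 is (1,3) = 196 − 173 = 23.
The remaining cell in main diagonal is (4,4) = 196 − 149 = 47.
From anti-diagonal, 196 − (79 + 39 + 19) gives (1,4) = 59.
Using row 1: 71 + 23 + 59 + ? → (1,2) = 196 − 153 = 43.
From row 4, 196 − (19 + 67 + 47) gives (4,2) = 63.

63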